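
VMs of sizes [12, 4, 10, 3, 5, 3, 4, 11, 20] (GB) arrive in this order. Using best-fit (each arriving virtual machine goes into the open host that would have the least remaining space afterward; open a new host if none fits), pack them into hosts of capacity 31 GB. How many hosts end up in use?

  12 → host 1 (new)  [load 12/31]
  4 → host 1  [load 16/31]
  10 → host 1  [load 26/31]
  3 → host 1  [load 29/31]
  5 → host 2 (new)  [load 5/31]
  3 → host 2  [load 8/31]
  4 → host 2  [load 12/31]
  11 → host 2  [load 23/31]
  20 → host 3 (new)  [load 20/31]
3 hosts opened.

3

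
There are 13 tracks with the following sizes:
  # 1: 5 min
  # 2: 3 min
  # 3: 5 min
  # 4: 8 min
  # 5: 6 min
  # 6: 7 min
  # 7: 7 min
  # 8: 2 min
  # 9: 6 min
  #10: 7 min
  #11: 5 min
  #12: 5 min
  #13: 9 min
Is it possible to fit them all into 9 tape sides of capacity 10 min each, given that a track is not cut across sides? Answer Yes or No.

A valid assignment using 9 tape sides:
  side 1: 9 = 9
  side 2: 8 + 2 = 10
  side 3: 7 + 3 = 10
  side 4: 7 = 7
  side 5: 7 = 7
  side 6: 6 = 6
  side 7: 6 = 6
  side 8: 5 + 5 = 10
  side 9: 5 + 5 = 10
Every load is within 10 min, so 9 tape sides suffice.

Yes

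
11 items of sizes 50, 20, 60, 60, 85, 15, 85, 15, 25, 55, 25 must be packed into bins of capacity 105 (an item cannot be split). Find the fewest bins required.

Total = 85 + 85 + 60 + 60 + 55 + 50 + 25 + 25 + 20 + 15 + 15 = 495.
Lower bound: ⌈495/105⌉ = 5 bins.
A packing using 5 bins:
  bin 1: 85 + 20 = 105
  bin 2: 85 + 15 = 100
  bin 3: 60 + 25 + 15 = 100
  bin 4: 60 + 25 = 85
  bin 5: 55 + 50 = 105
This matches the lower bound, so 5 is optimal.

5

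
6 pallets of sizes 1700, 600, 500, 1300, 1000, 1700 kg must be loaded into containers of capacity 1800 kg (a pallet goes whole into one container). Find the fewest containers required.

Total = 1700 + 1700 + 1300 + 1000 + 600 + 500 = 6800 kg.
Lower bound: ⌈6800/1800⌉ = 4 containers.
A packing using 4 containers:
  container 1: 1700 = 1700
  container 2: 1700 = 1700
  container 3: 1300 + 500 = 1800
  container 4: 1000 + 600 = 1600
This matches the lower bound, so 4 is optimal.

4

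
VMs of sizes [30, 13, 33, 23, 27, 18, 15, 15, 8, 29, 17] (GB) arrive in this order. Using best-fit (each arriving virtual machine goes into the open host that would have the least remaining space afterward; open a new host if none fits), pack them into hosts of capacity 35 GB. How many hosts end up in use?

8

  30 → host 1 (new)  [load 30/35]
  13 → host 2 (new)  [load 13/35]
  33 → host 3 (new)  [load 33/35]
  23 → host 4 (new)  [load 23/35]
  27 → host 5 (new)  [load 27/35]
  18 → host 2  [load 31/35]
  15 → host 6 (new)  [load 15/35]
  15 → host 6  [load 30/35]
  8 → host 5  [load 35/35]
  29 → host 7 (new)  [load 29/35]
  17 → host 8 (new)  [load 17/35]
8 hosts opened.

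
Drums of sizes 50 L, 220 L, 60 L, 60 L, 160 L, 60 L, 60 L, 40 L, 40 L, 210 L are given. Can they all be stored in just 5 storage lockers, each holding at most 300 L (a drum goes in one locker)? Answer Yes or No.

A valid assignment using 4 storage lockers:
  locker 1: 220 + 60 = 280
  locker 2: 210 + 60 = 270
  locker 3: 160 + 60 + 60 = 280
  locker 4: 50 + 40 + 40 = 130
That uses only 4 ≤ 5, so 5 storage lockers are enough.

Yes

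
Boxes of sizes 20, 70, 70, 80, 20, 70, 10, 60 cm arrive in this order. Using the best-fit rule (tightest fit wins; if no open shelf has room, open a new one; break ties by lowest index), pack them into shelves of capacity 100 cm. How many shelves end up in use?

  20 → shelf 1 (new)  [load 20/100]
  70 → shelf 1  [load 90/100]
  70 → shelf 2 (new)  [load 70/100]
  80 → shelf 3 (new)  [load 80/100]
  20 → shelf 3  [load 100/100]
  70 → shelf 4 (new)  [load 70/100]
  10 → shelf 1  [load 100/100]
  60 → shelf 5 (new)  [load 60/100]
5 shelves opened.

5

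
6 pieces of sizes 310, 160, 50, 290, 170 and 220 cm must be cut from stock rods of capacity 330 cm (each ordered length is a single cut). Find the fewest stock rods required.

Total = 310 + 290 + 220 + 170 + 160 + 50 = 1200 cm.
Lower bound: ⌈1200/330⌉ = 4 stock rods.
A packing using 4 stock rods:
  stock rod 1: 310 = 310
  stock rod 2: 290 = 290
  stock rod 3: 220 + 50 = 270
  stock rod 4: 170 + 160 = 330
This matches the lower bound, so 4 is optimal.

4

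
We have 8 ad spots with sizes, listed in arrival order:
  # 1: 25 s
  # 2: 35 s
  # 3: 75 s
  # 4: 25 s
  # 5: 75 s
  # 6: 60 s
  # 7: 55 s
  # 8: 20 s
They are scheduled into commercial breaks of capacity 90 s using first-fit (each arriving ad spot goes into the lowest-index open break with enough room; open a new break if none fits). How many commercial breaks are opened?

  25 → break 1 (new)  [load 25/90]
  35 → break 1  [load 60/90]
  75 → break 2 (new)  [load 75/90]
  25 → break 1  [load 85/90]
  75 → break 3 (new)  [load 75/90]
  60 → break 4 (new)  [load 60/90]
  55 → break 5 (new)  [load 55/90]
  20 → break 4  [load 80/90]
5 commercial breaks opened.

5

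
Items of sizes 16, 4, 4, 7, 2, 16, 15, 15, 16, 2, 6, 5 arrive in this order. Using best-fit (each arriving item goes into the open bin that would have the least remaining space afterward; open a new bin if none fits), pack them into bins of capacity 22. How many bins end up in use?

  16 → bin 1 (new)  [load 16/22]
  4 → bin 1  [load 20/22]
  4 → bin 2 (new)  [load 4/22]
  7 → bin 2  [load 11/22]
  2 → bin 1  [load 22/22]
  16 → bin 3 (new)  [load 16/22]
  15 → bin 4 (new)  [load 15/22]
  15 → bin 5 (new)  [load 15/22]
  16 → bin 6 (new)  [load 16/22]
  2 → bin 3  [load 18/22]
  6 → bin 6  [load 22/22]
  5 → bin 4  [load 20/22]
6 bins opened.

6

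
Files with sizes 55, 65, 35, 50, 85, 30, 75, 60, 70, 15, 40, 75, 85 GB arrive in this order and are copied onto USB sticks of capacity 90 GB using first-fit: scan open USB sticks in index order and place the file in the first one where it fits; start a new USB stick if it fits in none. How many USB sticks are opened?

  55 → USB stick 1 (new)  [load 55/90]
  65 → USB stick 2 (new)  [load 65/90]
  35 → USB stick 1  [load 90/90]
  50 → USB stick 3 (new)  [load 50/90]
  85 → USB stick 4 (new)  [load 85/90]
  30 → USB stick 3  [load 80/90]
  75 → USB stick 5 (new)  [load 75/90]
  60 → USB stick 6 (new)  [load 60/90]
  70 → USB stick 7 (new)  [load 70/90]
  15 → USB stick 2  [load 80/90]
  40 → USB stick 8 (new)  [load 40/90]
  75 → USB stick 9 (new)  [load 75/90]
  85 → USB stick 10 (new)  [load 85/90]
10 USB sticks opened.

10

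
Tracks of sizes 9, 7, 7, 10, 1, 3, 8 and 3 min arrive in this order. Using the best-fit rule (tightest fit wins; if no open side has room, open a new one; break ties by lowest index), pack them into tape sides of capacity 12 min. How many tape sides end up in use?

  9 → side 1 (new)  [load 9/12]
  7 → side 2 (new)  [load 7/12]
  7 → side 3 (new)  [load 7/12]
  10 → side 4 (new)  [load 10/12]
  1 → side 4  [load 11/12]
  3 → side 1  [load 12/12]
  8 → side 5 (new)  [load 8/12]
  3 → side 5  [load 11/12]
5 tape sides opened.

5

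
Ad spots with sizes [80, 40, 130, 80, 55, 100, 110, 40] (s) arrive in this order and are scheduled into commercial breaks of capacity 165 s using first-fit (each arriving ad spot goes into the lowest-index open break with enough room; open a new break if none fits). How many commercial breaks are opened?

5

  80 → break 1 (new)  [load 80/165]
  40 → break 1  [load 120/165]
  130 → break 2 (new)  [load 130/165]
  80 → break 3 (new)  [load 80/165]
  55 → break 3  [load 135/165]
  100 → break 4 (new)  [load 100/165]
  110 → break 5 (new)  [load 110/165]
  40 → break 1  [load 160/165]
5 commercial breaks opened.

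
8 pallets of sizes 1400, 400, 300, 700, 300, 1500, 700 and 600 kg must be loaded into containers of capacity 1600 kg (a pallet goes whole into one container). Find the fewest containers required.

4

Total = 1500 + 1400 + 700 + 700 + 600 + 400 + 300 + 300 = 5900 kg.
Lower bound: ⌈5900/1600⌉ = 4 containers.
A packing using 4 containers:
  container 1: 1500 = 1500
  container 2: 1400 = 1400
  container 3: 700 + 700 = 1400
  container 4: 600 + 400 + 300 + 300 = 1600
This matches the lower bound, so 4 is optimal.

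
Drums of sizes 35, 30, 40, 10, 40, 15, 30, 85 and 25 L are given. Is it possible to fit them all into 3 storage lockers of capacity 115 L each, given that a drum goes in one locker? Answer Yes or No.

Yes

A valid assignment using 3 storage lockers:
  locker 1: 85 + 30 = 115
  locker 2: 40 + 40 + 35 = 115
  locker 3: 30 + 25 + 15 + 10 = 80
Every load is within 115 L, so 3 storage lockers suffice.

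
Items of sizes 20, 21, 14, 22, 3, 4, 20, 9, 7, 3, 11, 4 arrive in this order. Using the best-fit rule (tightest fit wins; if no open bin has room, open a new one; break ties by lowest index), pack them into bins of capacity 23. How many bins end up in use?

7

  20 → bin 1 (new)  [load 20/23]
  21 → bin 2 (new)  [load 21/23]
  14 → bin 3 (new)  [load 14/23]
  22 → bin 4 (new)  [load 22/23]
  3 → bin 1  [load 23/23]
  4 → bin 3  [load 18/23]
  20 → bin 5 (new)  [load 20/23]
  9 → bin 6 (new)  [load 9/23]
  7 → bin 6  [load 16/23]
  3 → bin 5  [load 23/23]
  11 → bin 7 (new)  [load 11/23]
  4 → bin 3  [load 22/23]
7 bins opened.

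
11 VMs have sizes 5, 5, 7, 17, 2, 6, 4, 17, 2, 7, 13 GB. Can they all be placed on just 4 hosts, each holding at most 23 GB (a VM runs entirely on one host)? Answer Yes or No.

Yes

A valid assignment using 4 hosts:
  host 1: 17 + 6 = 23
  host 2: 17 + 5 = 22
  host 3: 13 + 7 + 2 = 22
  host 4: 7 + 5 + 4 + 2 = 18
Every load is within 23 GB, so 4 hosts suffice.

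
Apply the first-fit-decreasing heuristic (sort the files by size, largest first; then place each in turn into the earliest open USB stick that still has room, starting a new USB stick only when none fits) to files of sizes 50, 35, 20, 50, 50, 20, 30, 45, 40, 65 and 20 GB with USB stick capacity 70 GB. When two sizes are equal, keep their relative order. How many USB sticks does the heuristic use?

Sorted descending: 65, 50, 50, 50, 45, 40, 35, 30, 20, 20, 20.
  65 → USB stick 1 (new)  [load 65/70]
  50 → USB stick 2 (new)  [load 50/70]
  50 → USB stick 3 (new)  [load 50/70]
  50 → USB stick 4 (new)  [load 50/70]
  45 → USB stick 5 (new)  [load 45/70]
  40 → USB stick 6 (new)  [load 40/70]
  35 → USB stick 7 (new)  [load 35/70]
  30 → USB stick 6  [load 70/70]
  20 → USB stick 2  [load 70/70]
  20 → USB stick 3  [load 70/70]
  20 → USB stick 4  [load 70/70]
7 USB sticks opened.

7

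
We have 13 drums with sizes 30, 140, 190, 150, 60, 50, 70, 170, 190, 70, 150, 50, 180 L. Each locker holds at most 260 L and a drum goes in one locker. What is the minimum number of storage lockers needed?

7

Total = 190 + 190 + 180 + 170 + 150 + 150 + 140 + 70 + 70 + 60 + 50 + 50 + 30 = 1500 L.
Lower bound: ⌈1500/260⌉ = 6 storage lockers.
Also, 7 drums each exceed 130 L, and no two of those can share a locker, so at least 7 storage lockers are needed.
A packing using 7 storage lockers:
  locker 1: 190 + 70 = 260
  locker 2: 190 + 70 = 260
  locker 3: 180 + 60 = 240
  locker 4: 170 + 50 + 30 = 250
  locker 5: 150 + 50 = 200
  locker 6: 150 = 150
  locker 7: 140 = 140
This matches the lower bound, so 7 is optimal.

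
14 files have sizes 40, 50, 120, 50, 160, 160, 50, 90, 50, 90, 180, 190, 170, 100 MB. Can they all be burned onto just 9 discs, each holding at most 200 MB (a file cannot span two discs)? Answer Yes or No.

A valid assignment using 9 discs:
  disc 1: 190 = 190
  disc 2: 180 = 180
  disc 3: 170 = 170
  disc 4: 160 + 40 = 200
  disc 5: 160 = 160
  disc 6: 120 + 50 = 170
  disc 7: 100 + 90 = 190
  disc 8: 90 + 50 + 50 = 190
  disc 9: 50 = 50
Every load is within 200 MB, so 9 discs suffice.

Yes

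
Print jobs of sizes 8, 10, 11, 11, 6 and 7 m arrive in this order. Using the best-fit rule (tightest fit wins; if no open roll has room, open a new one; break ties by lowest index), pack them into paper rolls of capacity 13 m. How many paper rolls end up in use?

5

  8 → roll 1 (new)  [load 8/13]
  10 → roll 2 (new)  [load 10/13]
  11 → roll 3 (new)  [load 11/13]
  11 → roll 4 (new)  [load 11/13]
  6 → roll 5 (new)  [load 6/13]
  7 → roll 5  [load 13/13]
5 paper rolls opened.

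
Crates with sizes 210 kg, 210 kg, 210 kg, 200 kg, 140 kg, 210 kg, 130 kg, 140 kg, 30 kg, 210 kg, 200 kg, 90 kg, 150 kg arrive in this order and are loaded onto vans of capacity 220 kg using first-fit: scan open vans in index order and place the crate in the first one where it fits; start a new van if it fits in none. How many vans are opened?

11

  210 → van 1 (new)  [load 210/220]
  210 → van 2 (new)  [load 210/220]
  210 → van 3 (new)  [load 210/220]
  200 → van 4 (new)  [load 200/220]
  140 → van 5 (new)  [load 140/220]
  210 → van 6 (new)  [load 210/220]
  130 → van 7 (new)  [load 130/220]
  140 → van 8 (new)  [load 140/220]
  30 → van 5  [load 170/220]
  210 → van 9 (new)  [load 210/220]
  200 → van 10 (new)  [load 200/220]
  90 → van 7  [load 220/220]
  150 → van 11 (new)  [load 150/220]
11 vans opened.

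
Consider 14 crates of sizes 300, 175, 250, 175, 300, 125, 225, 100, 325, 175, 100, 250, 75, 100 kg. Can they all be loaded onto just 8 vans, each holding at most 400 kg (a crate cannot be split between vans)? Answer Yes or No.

A valid assignment using 7 vans:
  van 1: 325 + 75 = 400
  van 2: 300 + 100 = 400
  van 3: 300 + 100 = 400
  van 4: 250 + 125 = 375
  van 5: 250 + 100 = 350
  van 6: 225 + 175 = 400
  van 7: 175 + 175 = 350
That uses only 7 ≤ 8, so 8 vans are enough.

Yes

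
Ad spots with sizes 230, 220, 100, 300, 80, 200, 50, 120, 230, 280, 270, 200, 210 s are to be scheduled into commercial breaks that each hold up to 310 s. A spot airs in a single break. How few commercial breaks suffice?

10

Total = 300 + 280 + 270 + 230 + 230 + 220 + 210 + 200 + 200 + 120 + 100 + 80 + 50 = 2490 s.
Lower bound: ⌈2490/310⌉ = 9 commercial breaks.
A packing using 10 commercial breaks:
  break 1: 300 = 300
  break 2: 280 = 280
  break 3: 270 = 270
  break 4: 230 + 80 = 310
  break 5: 230 + 50 = 280
  break 6: 220 = 220
  break 7: 210 + 100 = 310
  break 8: 200 = 200
  break 9: 200 = 200
  break 10: 120 = 120
No arrangement into 9 commercial breaks stays within capacity, so 10 is optimal.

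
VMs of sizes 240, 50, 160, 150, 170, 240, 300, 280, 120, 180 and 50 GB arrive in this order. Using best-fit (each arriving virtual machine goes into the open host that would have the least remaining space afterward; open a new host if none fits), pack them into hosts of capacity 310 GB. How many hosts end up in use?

  240 → host 1 (new)  [load 240/310]
  50 → host 1  [load 290/310]
  160 → host 2 (new)  [load 160/310]
  150 → host 2  [load 310/310]
  170 → host 3 (new)  [load 170/310]
  240 → host 4 (new)  [load 240/310]
  300 → host 5 (new)  [load 300/310]
  280 → host 6 (new)  [load 280/310]
  120 → host 3  [load 290/310]
  180 → host 7 (new)  [load 180/310]
  50 → host 4  [load 290/310]
7 hosts opened.

7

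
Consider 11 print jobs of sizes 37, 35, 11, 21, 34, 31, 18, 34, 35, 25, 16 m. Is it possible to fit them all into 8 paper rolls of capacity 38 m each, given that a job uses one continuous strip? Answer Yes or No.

Total = 297 m; ⌈297/38⌉ = 8.
The bound of 8 does not rule out 8, but exhaustive search shows no assignment into 8 paper rolls of capacity 38 m exists — the minimum is 9.

No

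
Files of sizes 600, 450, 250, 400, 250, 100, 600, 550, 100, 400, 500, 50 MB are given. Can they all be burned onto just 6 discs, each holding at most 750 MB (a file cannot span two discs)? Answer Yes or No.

Total = 4250 MB; ⌈4250/750⌉ = 6.
7 files each exceed half the capacity and cannot share a disc, forcing at least 7 discs.
At least 7 discs are required, but only 6 are allowed.

No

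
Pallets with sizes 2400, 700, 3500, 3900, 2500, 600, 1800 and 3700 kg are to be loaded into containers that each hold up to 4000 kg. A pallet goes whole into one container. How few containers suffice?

6

Total = 3900 + 3700 + 3500 + 2500 + 2400 + 1800 + 700 + 600 = 19100 kg.
Lower bound: ⌈19100/4000⌉ = 5 containers.
A packing using 6 containers:
  container 1: 3900 = 3900
  container 2: 3700 = 3700
  container 3: 3500 = 3500
  container 4: 2500 + 700 + 600 = 3800
  container 5: 2400 = 2400
  container 6: 1800 = 1800
No arrangement into 5 containers stays within capacity, so 6 is optimal.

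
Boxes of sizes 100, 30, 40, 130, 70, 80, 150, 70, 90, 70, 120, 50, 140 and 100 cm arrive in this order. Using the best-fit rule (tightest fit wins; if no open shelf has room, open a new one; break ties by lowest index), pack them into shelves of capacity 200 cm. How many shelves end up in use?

  100 → shelf 1 (new)  [load 100/200]
  30 → shelf 1  [load 130/200]
  40 → shelf 1  [load 170/200]
  130 → shelf 2 (new)  [load 130/200]
  70 → shelf 2  [load 200/200]
  80 → shelf 3 (new)  [load 80/200]
  150 → shelf 4 (new)  [load 150/200]
  70 → shelf 3  [load 150/200]
  90 → shelf 5 (new)  [load 90/200]
  70 → shelf 5  [load 160/200]
  120 → shelf 6 (new)  [load 120/200]
  50 → shelf 3  [load 200/200]
  140 → shelf 7 (new)  [load 140/200]
  100 → shelf 8 (new)  [load 100/200]
8 shelves opened.

8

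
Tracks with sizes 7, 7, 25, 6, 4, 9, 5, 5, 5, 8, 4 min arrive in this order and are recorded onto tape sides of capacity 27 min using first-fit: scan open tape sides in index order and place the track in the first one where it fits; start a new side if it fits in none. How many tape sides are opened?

4

  7 → side 1 (new)  [load 7/27]
  7 → side 1  [load 14/27]
  25 → side 2 (new)  [load 25/27]
  6 → side 1  [load 20/27]
  4 → side 1  [load 24/27]
  9 → side 3 (new)  [load 9/27]
  5 → side 3  [load 14/27]
  5 → side 3  [load 19/27]
  5 → side 3  [load 24/27]
  8 → side 4 (new)  [load 8/27]
  4 → side 4  [load 12/27]
4 tape sides opened.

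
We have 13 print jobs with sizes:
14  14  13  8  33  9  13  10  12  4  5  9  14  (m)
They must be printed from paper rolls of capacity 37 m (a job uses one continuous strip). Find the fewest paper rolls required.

5

Total = 33 + 14 + 14 + 14 + 13 + 13 + 12 + 10 + 9 + 9 + 8 + 5 + 4 = 158 m.
Lower bound: ⌈158/37⌉ = 5 paper rolls.
A packing using 5 paper rolls:
  roll 1: 33 + 4 = 37
  roll 2: 14 + 14 + 9 = 37
  roll 3: 14 + 13 + 10 = 37
  roll 4: 13 + 12 + 9 = 34
  roll 5: 8 + 5 = 13
This matches the lower bound, so 5 is optimal.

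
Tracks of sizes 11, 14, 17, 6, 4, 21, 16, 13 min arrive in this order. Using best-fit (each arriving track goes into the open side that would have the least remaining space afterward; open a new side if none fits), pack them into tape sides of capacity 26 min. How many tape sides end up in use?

5

  11 → side 1 (new)  [load 11/26]
  14 → side 1  [load 25/26]
  17 → side 2 (new)  [load 17/26]
  6 → side 2  [load 23/26]
  4 → side 3 (new)  [load 4/26]
  21 → side 3  [load 25/26]
  16 → side 4 (new)  [load 16/26]
  13 → side 5 (new)  [load 13/26]
5 tape sides opened.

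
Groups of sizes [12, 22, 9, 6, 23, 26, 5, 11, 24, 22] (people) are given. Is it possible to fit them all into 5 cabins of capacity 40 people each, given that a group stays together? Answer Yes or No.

Yes

A valid assignment using 5 cabins:
  cabin 1: 26 + 12 = 38
  cabin 2: 24 + 11 + 5 = 40
  cabin 3: 23 + 9 + 6 = 38
  cabin 4: 22 = 22
  cabin 5: 22 = 22
Every load is within 40 people, so 5 cabins suffice.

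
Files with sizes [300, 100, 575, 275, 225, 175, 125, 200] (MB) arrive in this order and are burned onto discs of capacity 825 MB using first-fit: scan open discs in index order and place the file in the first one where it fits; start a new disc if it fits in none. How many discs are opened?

  300 → disc 1 (new)  [load 300/825]
  100 → disc 1  [load 400/825]
  575 → disc 2 (new)  [load 575/825]
  275 → disc 1  [load 675/825]
  225 → disc 2  [load 800/825]
  175 → disc 3 (new)  [load 175/825]
  125 → disc 1  [load 800/825]
  200 → disc 3  [load 375/825]
3 discs opened.

3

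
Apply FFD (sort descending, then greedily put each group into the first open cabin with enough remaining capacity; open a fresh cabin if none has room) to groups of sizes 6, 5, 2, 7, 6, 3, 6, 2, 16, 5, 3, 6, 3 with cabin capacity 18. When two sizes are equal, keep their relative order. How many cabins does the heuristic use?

Sorted descending: 16, 7, 6, 6, 6, 6, 5, 5, 3, 3, 3, 2, 2.
  16 → cabin 1 (new)  [load 16/18]
  7 → cabin 2 (new)  [load 7/18]
  6 → cabin 2  [load 13/18]
  6 → cabin 3 (new)  [load 6/18]
  6 → cabin 3  [load 12/18]
  6 → cabin 3  [load 18/18]
  5 → cabin 2  [load 18/18]
  5 → cabin 4 (new)  [load 5/18]
  3 → cabin 4  [load 8/18]
  3 → cabin 4  [load 11/18]
  3 → cabin 4  [load 14/18]
  2 → cabin 1  [load 18/18]
  2 → cabin 4  [load 16/18]
4 cabins opened.

4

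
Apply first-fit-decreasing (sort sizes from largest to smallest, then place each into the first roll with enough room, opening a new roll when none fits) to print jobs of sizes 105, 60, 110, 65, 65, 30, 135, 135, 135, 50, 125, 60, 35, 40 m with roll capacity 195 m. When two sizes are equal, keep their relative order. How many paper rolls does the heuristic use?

7

Sorted descending: 135, 135, 135, 125, 110, 105, 65, 65, 60, 60, 50, 40, 35, 30.
  135 → roll 1 (new)  [load 135/195]
  135 → roll 2 (new)  [load 135/195]
  135 → roll 3 (new)  [load 135/195]
  125 → roll 4 (new)  [load 125/195]
  110 → roll 5 (new)  [load 110/195]
  105 → roll 6 (new)  [load 105/195]
  65 → roll 4  [load 190/195]
  65 → roll 5  [load 175/195]
  60 → roll 1  [load 195/195]
  60 → roll 2  [load 195/195]
  50 → roll 3  [load 185/195]
  40 → roll 6  [load 145/195]
  35 → roll 6  [load 180/195]
  30 → roll 7 (new)  [load 30/195]
7 paper rolls opened.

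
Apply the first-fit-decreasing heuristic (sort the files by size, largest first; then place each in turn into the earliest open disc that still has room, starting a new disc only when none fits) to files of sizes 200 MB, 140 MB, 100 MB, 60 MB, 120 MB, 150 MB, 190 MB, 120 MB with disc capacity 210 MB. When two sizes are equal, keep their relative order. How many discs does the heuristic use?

Sorted descending: 200, 190, 150, 140, 120, 120, 100, 60.
  200 → disc 1 (new)  [load 200/210]
  190 → disc 2 (new)  [load 190/210]
  150 → disc 3 (new)  [load 150/210]
  140 → disc 4 (new)  [load 140/210]
  120 → disc 5 (new)  [load 120/210]
  120 → disc 6 (new)  [load 120/210]
  100 → disc 7 (new)  [load 100/210]
  60 → disc 3  [load 210/210]
7 discs opened.

7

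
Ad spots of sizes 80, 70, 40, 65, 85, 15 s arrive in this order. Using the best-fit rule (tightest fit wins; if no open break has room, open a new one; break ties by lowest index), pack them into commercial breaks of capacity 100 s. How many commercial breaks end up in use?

5

  80 → break 1 (new)  [load 80/100]
  70 → break 2 (new)  [load 70/100]
  40 → break 3 (new)  [load 40/100]
  65 → break 4 (new)  [load 65/100]
  85 → break 5 (new)  [load 85/100]
  15 → break 5  [load 100/100]
5 commercial breaks opened.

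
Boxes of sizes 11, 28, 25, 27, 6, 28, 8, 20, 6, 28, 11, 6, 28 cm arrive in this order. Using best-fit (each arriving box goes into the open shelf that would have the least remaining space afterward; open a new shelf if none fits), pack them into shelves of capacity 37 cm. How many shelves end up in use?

  11 → shelf 1 (new)  [load 11/37]
  28 → shelf 2 (new)  [load 28/37]
  25 → shelf 1  [load 36/37]
  27 → shelf 3 (new)  [load 27/37]
  6 → shelf 2  [load 34/37]
  28 → shelf 4 (new)  [load 28/37]
  8 → shelf 4  [load 36/37]
  20 → shelf 5 (new)  [load 20/37]
  6 → shelf 3  [load 33/37]
  28 → shelf 6 (new)  [load 28/37]
  11 → shelf 5  [load 31/37]
  6 → shelf 5  [load 37/37]
  28 → shelf 7 (new)  [load 28/37]
7 shelves opened.

7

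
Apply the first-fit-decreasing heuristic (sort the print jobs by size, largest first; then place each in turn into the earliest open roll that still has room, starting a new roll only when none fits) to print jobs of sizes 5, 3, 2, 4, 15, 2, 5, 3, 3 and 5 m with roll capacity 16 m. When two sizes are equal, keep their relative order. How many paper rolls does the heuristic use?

4

Sorted descending: 15, 5, 5, 5, 4, 3, 3, 3, 2, 2.
  15 → roll 1 (new)  [load 15/16]
  5 → roll 2 (new)  [load 5/16]
  5 → roll 2  [load 10/16]
  5 → roll 2  [load 15/16]
  4 → roll 3 (new)  [load 4/16]
  3 → roll 3  [load 7/16]
  3 → roll 3  [load 10/16]
  3 → roll 3  [load 13/16]
  2 → roll 3  [load 15/16]
  2 → roll 4 (new)  [load 2/16]
4 paper rolls opened.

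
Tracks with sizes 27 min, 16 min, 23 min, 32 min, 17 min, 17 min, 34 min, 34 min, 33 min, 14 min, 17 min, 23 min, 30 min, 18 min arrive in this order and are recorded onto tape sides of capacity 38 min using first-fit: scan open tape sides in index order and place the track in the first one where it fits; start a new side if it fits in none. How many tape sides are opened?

  27 → side 1 (new)  [load 27/38]
  16 → side 2 (new)  [load 16/38]
  23 → side 3 (new)  [load 23/38]
  32 → side 4 (new)  [load 32/38]
  17 → side 2  [load 33/38]
  17 → side 5 (new)  [load 17/38]
  34 → side 6 (new)  [load 34/38]
  34 → side 7 (new)  [load 34/38]
  33 → side 8 (new)  [load 33/38]
  14 → side 3  [load 37/38]
  17 → side 5  [load 34/38]
  23 → side 9 (new)  [load 23/38]
  30 → side 10 (new)  [load 30/38]
  18 → side 11 (new)  [load 18/38]
11 tape sides opened.

11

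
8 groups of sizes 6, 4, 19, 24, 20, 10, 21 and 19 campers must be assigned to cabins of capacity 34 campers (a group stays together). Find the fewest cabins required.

5

Total = 24 + 21 + 20 + 19 + 19 + 10 + 6 + 4 = 123 campers.
Lower bound: ⌈123/34⌉ = 4 cabins.
Also, 5 groups each exceed 17 campers, and no two of those can share a cabin, so at least 5 cabins are needed.
A packing using 5 cabins:
  cabin 1: 24 + 10 = 34
  cabin 2: 21 + 6 + 4 = 31
  cabin 3: 20 = 20
  cabin 4: 19 = 19
  cabin 5: 19 = 19
This matches the lower bound, so 5 is optimal.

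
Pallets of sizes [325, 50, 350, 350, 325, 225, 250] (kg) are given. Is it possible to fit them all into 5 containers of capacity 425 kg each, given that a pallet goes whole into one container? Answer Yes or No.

Total = 1875 kg; ⌈1875/425⌉ = 5.
6 pallets each exceed half the capacity and cannot share a container, forcing at least 6 containers.
At least 6 containers are required, but only 5 are allowed.

No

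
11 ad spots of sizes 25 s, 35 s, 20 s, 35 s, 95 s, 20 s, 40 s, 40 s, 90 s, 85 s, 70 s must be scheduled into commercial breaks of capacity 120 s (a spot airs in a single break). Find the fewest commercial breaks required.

Total = 95 + 90 + 85 + 70 + 40 + 40 + 35 + 35 + 25 + 20 + 20 = 555 s.
Lower bound: ⌈555/120⌉ = 5 commercial breaks.
A packing using 5 commercial breaks:
  break 1: 95 + 25 = 120
  break 2: 90 + 20 = 110
  break 3: 85 + 35 = 120
  break 4: 70 + 40 = 110
  break 5: 40 + 35 + 20 = 95
This matches the lower bound, so 5 is optimal.

5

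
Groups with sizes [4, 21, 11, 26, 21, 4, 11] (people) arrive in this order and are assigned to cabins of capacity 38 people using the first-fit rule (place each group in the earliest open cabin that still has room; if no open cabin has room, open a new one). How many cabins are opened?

  4 → cabin 1 (new)  [load 4/38]
  21 → cabin 1  [load 25/38]
  11 → cabin 1  [load 36/38]
  26 → cabin 2 (new)  [load 26/38]
  21 → cabin 3 (new)  [load 21/38]
  4 → cabin 2  [load 30/38]
  11 → cabin 3  [load 32/38]
3 cabins opened.

3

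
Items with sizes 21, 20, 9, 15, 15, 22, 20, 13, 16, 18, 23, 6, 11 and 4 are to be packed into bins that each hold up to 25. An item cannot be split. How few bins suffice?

Total = 23 + 22 + 21 + 20 + 20 + 18 + 16 + 15 + 15 + 13 + 11 + 9 + 6 + 4 = 213.
Lower bound: ⌈213/25⌉ = 9 bins.
Also, 10 items each exceed 25/2, and no two of those can share a bin, so at least 10 bins are needed.
A packing using 10 bins:
  bin 1: 23 = 23
  bin 2: 22 = 22
  bin 3: 21 + 4 = 25
  bin 4: 20 = 20
  bin 5: 20 = 20
  bin 6: 18 + 6 = 24
  bin 7: 16 + 9 = 25
  bin 8: 15 = 15
  bin 9: 15 = 15
  bin 10: 13 + 11 = 24
This matches the lower bound, so 10 is optimal.

10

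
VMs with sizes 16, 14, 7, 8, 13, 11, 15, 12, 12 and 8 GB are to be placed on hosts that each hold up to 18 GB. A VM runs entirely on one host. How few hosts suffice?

Total = 16 + 15 + 14 + 13 + 12 + 12 + 11 + 8 + 8 + 7 = 116 GB.
Lower bound: ⌈116/18⌉ = 7 hosts.
A packing using 8 hosts:
  host 1: 16 = 16
  host 2: 15 = 15
  host 3: 14 = 14
  host 4: 13 = 13
  host 5: 12 = 12
  host 6: 12 = 12
  host 7: 11 + 7 = 18
  host 8: 8 + 8 = 16
No arrangement into 7 hosts stays within capacity, so 8 is optimal.

8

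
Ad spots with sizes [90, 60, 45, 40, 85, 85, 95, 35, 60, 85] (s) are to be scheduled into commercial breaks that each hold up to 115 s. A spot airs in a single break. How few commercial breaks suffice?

Total = 95 + 90 + 85 + 85 + 85 + 60 + 60 + 45 + 40 + 35 = 680 s.
Lower bound: ⌈680/115⌉ = 6 commercial breaks.
Also, 7 ad spots each exceed 115/2 s, and no two of those can share a break, so at least 7 commercial breaks are needed.
A packing using 8 commercial breaks:
  break 1: 95 = 95
  break 2: 90 = 90
  break 3: 85 = 85
  break 4: 85 = 85
  break 5: 85 = 85
  break 6: 60 + 45 = 105
  break 7: 60 + 40 = 100
  break 8: 35 = 35
No arrangement into 7 commercial breaks stays within capacity, so 8 is optimal.

8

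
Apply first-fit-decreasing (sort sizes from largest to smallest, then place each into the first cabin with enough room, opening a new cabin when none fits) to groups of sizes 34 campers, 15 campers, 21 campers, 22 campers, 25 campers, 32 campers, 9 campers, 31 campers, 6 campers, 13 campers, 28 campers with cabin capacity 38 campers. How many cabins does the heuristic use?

7

Sorted descending: 34, 32, 31, 28, 25, 22, 21, 15, 13, 9, 6.
  34 → cabin 1 (new)  [load 34/38]
  32 → cabin 2 (new)  [load 32/38]
  31 → cabin 3 (new)  [load 31/38]
  28 → cabin 4 (new)  [load 28/38]
  25 → cabin 5 (new)  [load 25/38]
  22 → cabin 6 (new)  [load 22/38]
  21 → cabin 7 (new)  [load 21/38]
  15 → cabin 6  [load 37/38]
  13 → cabin 5  [load 38/38]
  9 → cabin 4  [load 37/38]
  6 → cabin 2  [load 38/38]
7 cabins opened.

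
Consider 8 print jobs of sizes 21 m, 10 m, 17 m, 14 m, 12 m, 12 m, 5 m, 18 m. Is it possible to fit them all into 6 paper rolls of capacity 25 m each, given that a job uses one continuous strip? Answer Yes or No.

A valid assignment using 5 paper rolls:
  roll 1: 21 = 21
  roll 2: 18 + 5 = 23
  roll 3: 17 = 17
  roll 4: 14 + 10 = 24
  roll 5: 12 + 12 = 24
That uses only 5 ≤ 6, so 6 paper rolls are enough.

Yes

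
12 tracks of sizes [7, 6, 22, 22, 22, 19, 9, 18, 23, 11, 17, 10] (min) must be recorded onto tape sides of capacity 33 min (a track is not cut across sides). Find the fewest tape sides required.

Total = 23 + 22 + 22 + 22 + 19 + 18 + 17 + 11 + 10 + 9 + 7 + 6 = 186 min.
Lower bound: ⌈186/33⌉ = 6 tape sides.
Also, 7 tracks each exceed 33/2 min, and no two of those can share a side, so at least 7 tape sides are needed.
A packing using 7 tape sides:
  side 1: 23 + 10 = 33
  side 2: 22 + 11 = 33
  side 3: 22 + 9 = 31
  side 4: 22 + 7 = 29
  side 5: 19 + 6 = 25
  side 6: 18 = 18
  side 7: 17 = 17
This matches the lower bound, so 7 is optimal.

7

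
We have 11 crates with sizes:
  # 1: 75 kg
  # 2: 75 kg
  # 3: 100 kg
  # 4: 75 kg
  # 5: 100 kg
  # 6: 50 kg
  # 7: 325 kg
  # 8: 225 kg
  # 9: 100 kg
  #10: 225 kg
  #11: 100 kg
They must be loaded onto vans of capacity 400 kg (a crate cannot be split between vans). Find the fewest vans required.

4

Total = 325 + 225 + 225 + 100 + 100 + 100 + 100 + 75 + 75 + 75 + 50 = 1450 kg.
Lower bound: ⌈1450/400⌉ = 4 vans.
A packing using 4 vans:
  van 1: 325 + 75 = 400
  van 2: 225 + 100 + 75 = 400
  van 3: 225 + 100 + 75 = 400
  van 4: 100 + 100 + 50 = 250
This matches the lower bound, so 4 is optimal.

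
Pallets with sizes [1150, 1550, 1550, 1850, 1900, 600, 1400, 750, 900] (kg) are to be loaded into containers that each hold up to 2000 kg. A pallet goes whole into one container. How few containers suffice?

7

Total = 1900 + 1850 + 1550 + 1550 + 1400 + 1150 + 900 + 750 + 600 = 11650 kg.
Lower bound: ⌈11650/2000⌉ = 6 containers.
A packing using 7 containers:
  container 1: 1900 = 1900
  container 2: 1850 = 1850
  container 3: 1550 = 1550
  container 4: 1550 = 1550
  container 5: 1400 + 600 = 2000
  container 6: 1150 + 750 = 1900
  container 7: 900 = 900
No arrangement into 6 containers stays within capacity, so 7 is optimal.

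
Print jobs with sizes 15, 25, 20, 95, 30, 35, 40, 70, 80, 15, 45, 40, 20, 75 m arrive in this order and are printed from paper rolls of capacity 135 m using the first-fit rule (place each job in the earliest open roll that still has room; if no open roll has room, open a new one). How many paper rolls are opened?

5

  15 → roll 1 (new)  [load 15/135]
  25 → roll 1  [load 40/135]
  20 → roll 1  [load 60/135]
  95 → roll 2 (new)  [load 95/135]
  30 → roll 1  [load 90/135]
  35 → roll 1  [load 125/135]
  40 → roll 2  [load 135/135]
  70 → roll 3 (new)  [load 70/135]
  80 → roll 4 (new)  [load 80/135]
  15 → roll 3  [load 85/135]
  45 → roll 3  [load 130/135]
  40 → roll 4  [load 120/135]
  20 → roll 5 (new)  [load 20/135]
  75 → roll 5  [load 95/135]
5 paper rolls opened.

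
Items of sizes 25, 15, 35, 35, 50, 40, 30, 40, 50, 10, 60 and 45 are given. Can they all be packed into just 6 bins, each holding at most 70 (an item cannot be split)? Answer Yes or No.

No

Total = 435; ⌈435/70⌉ = 7.
At least 7 bins are required, but only 6 are allowed.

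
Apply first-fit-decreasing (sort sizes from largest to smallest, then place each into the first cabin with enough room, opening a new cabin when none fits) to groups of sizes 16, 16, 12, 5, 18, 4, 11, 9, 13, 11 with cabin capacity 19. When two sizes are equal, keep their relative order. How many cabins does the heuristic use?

8

Sorted descending: 18, 16, 16, 13, 12, 11, 11, 9, 5, 4.
  18 → cabin 1 (new)  [load 18/19]
  16 → cabin 2 (new)  [load 16/19]
  16 → cabin 3 (new)  [load 16/19]
  13 → cabin 4 (new)  [load 13/19]
  12 → cabin 5 (new)  [load 12/19]
  11 → cabin 6 (new)  [load 11/19]
  11 → cabin 7 (new)  [load 11/19]
  9 → cabin 8 (new)  [load 9/19]
  5 → cabin 4  [load 18/19]
  4 → cabin 5  [load 16/19]
8 cabins opened.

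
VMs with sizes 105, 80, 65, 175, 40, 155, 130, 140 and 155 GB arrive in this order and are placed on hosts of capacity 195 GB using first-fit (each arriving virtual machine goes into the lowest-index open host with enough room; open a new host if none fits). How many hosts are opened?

7

  105 → host 1 (new)  [load 105/195]
  80 → host 1  [load 185/195]
  65 → host 2 (new)  [load 65/195]
  175 → host 3 (new)  [load 175/195]
  40 → host 2  [load 105/195]
  155 → host 4 (new)  [load 155/195]
  130 → host 5 (new)  [load 130/195]
  140 → host 6 (new)  [load 140/195]
  155 → host 7 (new)  [load 155/195]
7 hosts opened.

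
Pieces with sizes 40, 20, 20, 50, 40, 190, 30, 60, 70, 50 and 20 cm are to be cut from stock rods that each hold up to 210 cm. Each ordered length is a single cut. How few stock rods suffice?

Total = 190 + 70 + 60 + 50 + 50 + 40 + 40 + 30 + 20 + 20 + 20 = 590 cm.
Lower bound: ⌈590/210⌉ = 3 stock rods.
A packing using 3 stock rods:
  stock rod 1: 190 + 20 = 210
  stock rod 2: 70 + 60 + 50 + 30 = 210
  stock rod 3: 50 + 40 + 40 + 20 + 20 = 170
This matches the lower bound, so 3 is optimal.

3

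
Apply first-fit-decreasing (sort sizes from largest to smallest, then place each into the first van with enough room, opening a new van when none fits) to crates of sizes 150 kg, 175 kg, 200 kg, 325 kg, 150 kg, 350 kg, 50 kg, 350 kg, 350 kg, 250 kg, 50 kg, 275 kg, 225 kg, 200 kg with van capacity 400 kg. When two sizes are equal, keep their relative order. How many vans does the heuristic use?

9

Sorted descending: 350, 350, 350, 325, 275, 250, 225, 200, 200, 175, 150, 150, 50, 50.
  350 → van 1 (new)  [load 350/400]
  350 → van 2 (new)  [load 350/400]
  350 → van 3 (new)  [load 350/400]
  325 → van 4 (new)  [load 325/400]
  275 → van 5 (new)  [load 275/400]
  250 → van 6 (new)  [load 250/400]
  225 → van 7 (new)  [load 225/400]
  200 → van 8 (new)  [load 200/400]
  200 → van 8  [load 400/400]
  175 → van 7  [load 400/400]
  150 → van 6  [load 400/400]
  150 → van 9 (new)  [load 150/400]
  50 → van 1  [load 400/400]
  50 → van 2  [load 400/400]
9 vans opened.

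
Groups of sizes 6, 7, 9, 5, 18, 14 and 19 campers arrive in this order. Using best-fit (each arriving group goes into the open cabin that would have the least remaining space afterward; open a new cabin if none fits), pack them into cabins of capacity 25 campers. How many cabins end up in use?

4

  6 → cabin 1 (new)  [load 6/25]
  7 → cabin 1  [load 13/25]
  9 → cabin 1  [load 22/25]
  5 → cabin 2 (new)  [load 5/25]
  18 → cabin 2  [load 23/25]
  14 → cabin 3 (new)  [load 14/25]
  19 → cabin 4 (new)  [load 19/25]
4 cabins opened.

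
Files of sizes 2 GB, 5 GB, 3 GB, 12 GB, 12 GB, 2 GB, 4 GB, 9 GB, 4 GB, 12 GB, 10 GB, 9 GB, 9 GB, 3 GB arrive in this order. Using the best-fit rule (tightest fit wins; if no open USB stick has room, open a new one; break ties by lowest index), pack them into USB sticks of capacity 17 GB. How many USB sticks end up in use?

8

  2 → USB stick 1 (new)  [load 2/17]
  5 → USB stick 1  [load 7/17]
  3 → USB stick 1  [load 10/17]
  12 → USB stick 2 (new)  [load 12/17]
  12 → USB stick 3 (new)  [load 12/17]
  2 → USB stick 2  [load 14/17]
  4 → USB stick 3  [load 16/17]
  9 → USB stick 4 (new)  [load 9/17]
  4 → USB stick 1  [load 14/17]
  12 → USB stick 5 (new)  [load 12/17]
  10 → USB stick 6 (new)  [load 10/17]
  9 → USB stick 7 (new)  [load 9/17]
  9 → USB stick 8 (new)  [load 9/17]
  3 → USB stick 1  [load 17/17]
8 USB sticks opened.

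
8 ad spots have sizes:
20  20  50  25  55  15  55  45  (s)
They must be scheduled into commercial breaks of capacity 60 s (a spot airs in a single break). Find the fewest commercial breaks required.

Total = 55 + 55 + 50 + 45 + 25 + 20 + 20 + 15 = 285 s.
Lower bound: ⌈285/60⌉ = 5 commercial breaks.
A packing using 6 commercial breaks:
  break 1: 55 = 55
  break 2: 55 = 55
  break 3: 50 = 50
  break 4: 45 + 15 = 60
  break 5: 25 + 20 = 45
  break 6: 20 = 20
No arrangement into 5 commercial breaks stays within capacity, so 6 is optimal.

6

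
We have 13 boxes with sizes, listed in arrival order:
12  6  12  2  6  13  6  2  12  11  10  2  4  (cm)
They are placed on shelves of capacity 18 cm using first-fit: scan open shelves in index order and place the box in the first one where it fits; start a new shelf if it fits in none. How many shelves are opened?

  12 → shelf 1 (new)  [load 12/18]
  6 → shelf 1  [load 18/18]
  12 → shelf 2 (new)  [load 12/18]
  2 → shelf 2  [load 14/18]
  6 → shelf 3 (new)  [load 6/18]
  13 → shelf 4 (new)  [load 13/18]
  6 → shelf 3  [load 12/18]
  2 → shelf 2  [load 16/18]
  12 → shelf 5 (new)  [load 12/18]
  11 → shelf 6 (new)  [load 11/18]
  10 → shelf 7 (new)  [load 10/18]
  2 → shelf 2  [load 18/18]
  4 → shelf 3  [load 16/18]
7 shelves opened.

7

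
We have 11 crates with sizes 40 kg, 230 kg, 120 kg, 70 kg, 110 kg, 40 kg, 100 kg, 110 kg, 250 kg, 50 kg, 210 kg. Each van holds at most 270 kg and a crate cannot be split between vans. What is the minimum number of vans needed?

6

Total = 250 + 230 + 210 + 120 + 110 + 110 + 100 + 70 + 50 + 40 + 40 = 1330 kg.
Lower bound: ⌈1330/270⌉ = 5 vans.
A packing using 6 vans:
  van 1: 250 = 250
  van 2: 230 + 40 = 270
  van 3: 210 + 50 = 260
  van 4: 120 + 110 + 40 = 270
  van 5: 110 + 100 = 210
  van 6: 70 = 70
No arrangement into 5 vans stays within capacity, so 6 is optimal.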